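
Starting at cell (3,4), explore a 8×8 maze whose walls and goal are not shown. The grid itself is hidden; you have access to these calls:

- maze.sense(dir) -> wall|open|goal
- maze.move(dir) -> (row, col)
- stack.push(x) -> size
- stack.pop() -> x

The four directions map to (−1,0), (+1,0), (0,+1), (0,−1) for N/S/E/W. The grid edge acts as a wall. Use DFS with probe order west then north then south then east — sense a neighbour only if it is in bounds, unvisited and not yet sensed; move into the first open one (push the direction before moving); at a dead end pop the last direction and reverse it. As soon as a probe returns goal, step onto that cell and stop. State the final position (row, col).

Action: maze.sense[dir=west]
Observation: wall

Action: maze.sense[dir=north]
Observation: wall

Action: maze.sense[dir=south]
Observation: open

Action: stack.push[x=south]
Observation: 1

Action: maze.move[dir=south]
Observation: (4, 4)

Action: maze.sense[dir=west]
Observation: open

Action: stack.push[x=west]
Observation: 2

Action: maze.move[dir=west]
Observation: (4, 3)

Action: maze.sense[dir=west]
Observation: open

Action: stack.push[x=west]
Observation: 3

Action: maze.move[dir=west]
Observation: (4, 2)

Action: maze.sense[dir=west]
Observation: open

Action: stack.push[x=west]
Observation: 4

Action: maze.move[dir=west]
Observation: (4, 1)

Action: maze.sense[dir=west]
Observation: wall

Action: maze.sense[dir=north]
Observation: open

Action: stack.push[x=north]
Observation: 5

Action: maze.move[dir=north]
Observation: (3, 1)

Action: maze.sense[dir=west]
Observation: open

Action: stack.push[x=west]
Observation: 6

Action: maze.move[dir=west]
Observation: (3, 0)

Action: maze.sense[dir=north]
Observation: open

Action: stack.push[x=north]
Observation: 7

Action: maze.move[dir=north]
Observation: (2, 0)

Action: maze.sense[dir=north]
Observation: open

Action: stack.push[x=north]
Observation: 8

Action: maze.move[dir=north]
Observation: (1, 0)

Action: maze.sense[dir=north]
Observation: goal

Action: maze.move[dir=north]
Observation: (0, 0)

Answer: (0, 0)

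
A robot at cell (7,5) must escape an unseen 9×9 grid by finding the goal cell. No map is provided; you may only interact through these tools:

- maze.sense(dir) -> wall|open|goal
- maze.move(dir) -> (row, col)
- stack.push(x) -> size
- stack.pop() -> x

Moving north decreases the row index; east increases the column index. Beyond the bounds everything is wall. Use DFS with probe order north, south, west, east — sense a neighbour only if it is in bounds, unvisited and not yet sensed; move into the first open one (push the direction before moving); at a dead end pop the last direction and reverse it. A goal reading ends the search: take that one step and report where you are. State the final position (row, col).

% sense(dir→north) : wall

% sense(dir→south) : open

% push(x→south) : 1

% move(dir→south) : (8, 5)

% sense(dir→west) : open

% push(x→west) : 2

% move(dir→west) : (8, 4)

% sense(dir→north) : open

% push(x→north) : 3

% move(dir→north) : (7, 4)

% sense(dir→north) : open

% push(x→north) : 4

% move(dir→north) : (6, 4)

% sense(dir→north) : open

% push(x→north) : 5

% move(dir→north) : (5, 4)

% sense(dir→north) : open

% push(x→north) : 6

% move(dir→north) : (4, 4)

% sense(dir→north) : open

% push(x→north) : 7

% move(dir→north) : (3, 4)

% sense(dir→north) : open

% push(x→north) : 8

% move(dir→north) : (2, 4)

% sense(dir→north) : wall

% sense(dir→west) : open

% push(x→west) : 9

% move(dir→west) : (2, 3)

% sense(dir→north) : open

% push(x→north) : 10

% move(dir→north) : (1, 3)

% sense(dir→north) : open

% push(x→north) : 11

% move(dir→north) : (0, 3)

% sense(dir→west) : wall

% sense(dir→east) : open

% push(x→east) : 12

% move(dir→east) : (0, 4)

% sense(dir→east) : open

% push(x→east) : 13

% move(dir→east) : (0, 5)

% sense(dir→south) : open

% push(x→south) : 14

% move(dir→south) : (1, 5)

% sense(dir→south) : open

% push(x→south) : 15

% move(dir→south) : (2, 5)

% sense(dir→south) : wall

% sense(dir→east) : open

% push(x→east) : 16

% move(dir→east) : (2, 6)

% sense(dir→north) : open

% push(x→north) : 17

% move(dir→north) : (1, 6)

% sense(dir→north) : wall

% sense(dir→east) : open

% push(x→east) : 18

% move(dir→east) : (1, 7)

% sense(dir→north) : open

% push(x→north) : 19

% move(dir→north) : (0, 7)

% sense(dir→east) : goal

% move(dir→east) : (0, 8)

Answer: (0, 8)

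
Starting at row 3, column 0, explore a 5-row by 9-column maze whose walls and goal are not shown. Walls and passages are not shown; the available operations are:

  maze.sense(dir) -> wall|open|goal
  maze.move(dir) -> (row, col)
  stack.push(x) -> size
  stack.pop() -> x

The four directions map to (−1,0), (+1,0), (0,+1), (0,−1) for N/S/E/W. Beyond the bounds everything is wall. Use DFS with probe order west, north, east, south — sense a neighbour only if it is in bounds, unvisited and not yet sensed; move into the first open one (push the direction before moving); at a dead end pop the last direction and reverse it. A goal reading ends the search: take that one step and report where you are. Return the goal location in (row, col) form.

CALL maze.sense[north]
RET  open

CALL stack.push[north]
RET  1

CALL maze.move[north]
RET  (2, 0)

CALL maze.sense[north]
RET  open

CALL stack.push[north]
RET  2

CALL maze.move[north]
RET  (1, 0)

CALL maze.sense[north]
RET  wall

CALL maze.sense[east]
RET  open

CALL stack.push[east]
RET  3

CALL maze.move[east]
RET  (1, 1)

CALL maze.sense[north]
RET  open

CALL stack.push[north]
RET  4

CALL maze.move[north]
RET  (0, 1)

CALL maze.sense[east]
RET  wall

CALL stack.pop[]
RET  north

CALL maze.move[south]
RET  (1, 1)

CALL maze.sense[east]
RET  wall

CALL maze.sense[south]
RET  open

CALL stack.push[south]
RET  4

CALL maze.move[south]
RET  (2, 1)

CALL maze.sense[east]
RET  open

CALL stack.push[east]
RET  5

CALL maze.move[east]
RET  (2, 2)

CALL maze.sense[east]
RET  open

CALL stack.push[east]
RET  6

CALL maze.move[east]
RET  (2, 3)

CALL maze.sense[north]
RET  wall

CALL maze.sense[east]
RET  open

CALL stack.push[east]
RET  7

CALL maze.move[east]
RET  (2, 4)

CALL maze.sense[north]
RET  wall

CALL maze.sense[east]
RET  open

CALL stack.push[east]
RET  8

CALL maze.move[east]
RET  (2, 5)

CALL maze.sense[north]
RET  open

CALL stack.push[north]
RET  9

CALL maze.move[north]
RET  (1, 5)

CALL maze.sense[north]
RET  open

CALL stack.push[north]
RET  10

CALL maze.move[north]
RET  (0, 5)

CALL maze.sense[west]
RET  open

CALL stack.push[west]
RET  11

CALL maze.move[west]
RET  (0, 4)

CALL maze.sense[west]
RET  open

CALL stack.push[west]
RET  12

CALL maze.move[west]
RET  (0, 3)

CALL stack.pop[]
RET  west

CALL maze.move[east]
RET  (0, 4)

CALL stack.pop[]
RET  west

CALL maze.move[east]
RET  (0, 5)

CALL maze.sense[east]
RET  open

CALL stack.push[east]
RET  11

CALL maze.move[east]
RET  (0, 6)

CALL maze.sense[east]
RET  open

CALL stack.push[east]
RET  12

CALL maze.move[east]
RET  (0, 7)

CALL maze.sense[east]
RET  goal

CALL maze.move[east]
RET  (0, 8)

Answer: (0, 8)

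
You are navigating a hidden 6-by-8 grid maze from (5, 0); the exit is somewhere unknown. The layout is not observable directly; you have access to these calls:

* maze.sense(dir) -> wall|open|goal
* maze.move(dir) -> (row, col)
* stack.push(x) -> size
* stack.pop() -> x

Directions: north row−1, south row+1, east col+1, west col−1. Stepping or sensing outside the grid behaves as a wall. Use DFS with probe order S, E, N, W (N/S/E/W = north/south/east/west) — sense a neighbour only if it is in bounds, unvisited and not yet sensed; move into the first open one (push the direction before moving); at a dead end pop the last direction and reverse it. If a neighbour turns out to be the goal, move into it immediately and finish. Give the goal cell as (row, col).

==> sense(dir: east)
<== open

==> push(x: east)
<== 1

==> move(dir: east)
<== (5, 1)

==> sense(dir: east)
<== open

==> push(x: east)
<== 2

==> move(dir: east)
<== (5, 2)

==> sense(dir: east)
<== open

==> push(x: east)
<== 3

==> move(dir: east)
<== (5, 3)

==> sense(dir: east)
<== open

==> push(x: east)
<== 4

==> move(dir: east)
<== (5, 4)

==> sense(dir: east)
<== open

==> push(x: east)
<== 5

==> move(dir: east)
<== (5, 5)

==> sense(dir: east)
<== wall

==> sense(dir: north)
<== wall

==> pop()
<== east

==> move(dir: west)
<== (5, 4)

==> sense(dir: north)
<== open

==> push(x: north)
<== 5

==> move(dir: north)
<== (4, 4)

==> sense(dir: north)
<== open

==> push(x: north)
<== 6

==> move(dir: north)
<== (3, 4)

==> sense(dir: east)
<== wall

==> sense(dir: north)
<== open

==> push(x: north)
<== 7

==> move(dir: north)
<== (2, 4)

==> sense(dir: east)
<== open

==> push(x: east)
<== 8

==> move(dir: east)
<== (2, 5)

==> sense(dir: east)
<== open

==> push(x: east)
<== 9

==> move(dir: east)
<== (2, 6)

==> sense(dir: south)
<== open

==> push(x: south)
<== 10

==> move(dir: south)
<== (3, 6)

==> sense(dir: south)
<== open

==> push(x: south)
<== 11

==> move(dir: south)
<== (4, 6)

==> sense(dir: east)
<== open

==> push(x: east)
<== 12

==> move(dir: east)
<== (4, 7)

==> sense(dir: south)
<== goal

==> move(dir: south)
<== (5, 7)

Answer: (5, 7)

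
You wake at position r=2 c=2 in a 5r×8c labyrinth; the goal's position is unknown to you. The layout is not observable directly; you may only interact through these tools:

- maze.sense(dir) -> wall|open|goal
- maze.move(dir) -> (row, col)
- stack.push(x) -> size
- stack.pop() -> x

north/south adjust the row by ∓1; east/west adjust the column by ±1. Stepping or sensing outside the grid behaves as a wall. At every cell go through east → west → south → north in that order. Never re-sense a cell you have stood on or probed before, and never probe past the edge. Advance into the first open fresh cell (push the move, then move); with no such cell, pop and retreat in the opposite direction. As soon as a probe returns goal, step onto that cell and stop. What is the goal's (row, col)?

Do: maze.sense[dir: east]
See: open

Do: stack.push[x: east]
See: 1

Do: maze.move[dir: east]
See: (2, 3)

Do: maze.sense[dir: east]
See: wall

Do: maze.sense[dir: south]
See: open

Do: stack.push[x: south]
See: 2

Do: maze.move[dir: south]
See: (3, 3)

Do: maze.sense[dir: east]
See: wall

Do: maze.sense[dir: west]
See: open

Do: stack.push[x: west]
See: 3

Do: maze.move[dir: west]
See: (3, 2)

Do: maze.sense[dir: west]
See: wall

Do: maze.sense[dir: south]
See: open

Do: stack.push[x: south]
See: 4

Do: maze.move[dir: south]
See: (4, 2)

Do: maze.sense[dir: east]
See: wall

Do: maze.sense[dir: west]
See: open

Do: stack.push[x: west]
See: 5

Do: maze.move[dir: west]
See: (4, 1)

Do: maze.sense[dir: west]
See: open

Do: stack.push[x: west]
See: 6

Do: maze.move[dir: west]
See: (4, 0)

Do: maze.sense[dir: north]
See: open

Do: stack.push[x: north]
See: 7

Do: maze.move[dir: north]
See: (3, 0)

Do: maze.sense[dir: north]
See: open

Do: stack.push[x: north]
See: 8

Do: maze.move[dir: north]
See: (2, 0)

Do: maze.sense[dir: east]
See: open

Do: stack.push[x: east]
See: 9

Do: maze.move[dir: east]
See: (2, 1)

Do: maze.sense[dir: north]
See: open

Do: stack.push[x: north]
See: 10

Do: maze.move[dir: north]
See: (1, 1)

Do: maze.sense[dir: east]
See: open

Do: stack.push[x: east]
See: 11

Do: maze.move[dir: east]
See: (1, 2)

Do: maze.sense[dir: east]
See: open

Do: stack.push[x: east]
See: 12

Do: maze.move[dir: east]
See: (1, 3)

Do: maze.sense[dir: east]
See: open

Do: stack.push[x: east]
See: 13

Do: maze.move[dir: east]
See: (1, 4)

Do: maze.sense[dir: east]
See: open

Do: stack.push[x: east]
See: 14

Do: maze.move[dir: east]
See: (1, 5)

Do: maze.sense[dir: east]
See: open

Do: stack.push[x: east]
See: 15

Do: maze.move[dir: east]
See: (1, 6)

Do: maze.sense[dir: east]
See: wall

Do: maze.sense[dir: south]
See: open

Do: stack.push[x: south]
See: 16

Do: maze.move[dir: south]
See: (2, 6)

Do: maze.sense[dir: east]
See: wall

Do: maze.sense[dir: west]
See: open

Do: stack.push[x: west]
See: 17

Do: maze.move[dir: west]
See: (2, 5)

Do: maze.sense[dir: south]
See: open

Do: stack.push[x: south]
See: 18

Do: maze.move[dir: south]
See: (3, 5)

Do: maze.sense[dir: east]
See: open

Do: stack.push[x: east]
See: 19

Do: maze.move[dir: east]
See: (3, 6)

Do: maze.sense[dir: east]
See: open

Do: stack.push[x: east]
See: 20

Do: maze.move[dir: east]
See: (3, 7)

Do: maze.sense[dir: south]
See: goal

Do: maze.move[dir: south]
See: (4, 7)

Answer: (4, 7)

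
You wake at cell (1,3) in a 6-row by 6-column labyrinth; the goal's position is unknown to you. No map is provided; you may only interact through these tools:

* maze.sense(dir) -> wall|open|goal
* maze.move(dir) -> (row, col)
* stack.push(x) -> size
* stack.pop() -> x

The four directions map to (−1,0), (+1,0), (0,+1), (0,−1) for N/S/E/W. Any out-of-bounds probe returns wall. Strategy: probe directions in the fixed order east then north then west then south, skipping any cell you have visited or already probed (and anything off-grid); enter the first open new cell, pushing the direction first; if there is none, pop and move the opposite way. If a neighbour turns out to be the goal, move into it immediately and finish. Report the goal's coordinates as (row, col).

Then sense with dir='east', yielding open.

Using push with x='east', and observe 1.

Then move with dir='east', and observe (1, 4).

Using sense with dir='east', and observe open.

I invoke push with x='east', which returns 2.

I use move with dir='east', yielding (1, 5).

I use sense with dir='north', and see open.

I invoke push with x='north', → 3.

Next I call move with dir='north', giving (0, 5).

Invoking sense with dir='west', which returns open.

I call push with x='west', and observe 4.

Now I run move with dir='west', and see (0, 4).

Then sense with dir='west', : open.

Next I call push with x='west', giving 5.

Using move with dir='west', → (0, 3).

Invoking sense with dir='west', yielding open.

Using push with x='west', — result: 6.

I call move with dir='west', : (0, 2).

I invoke sense with dir='west', and observe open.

Next I call push with x='west', and observe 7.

I invoke move with dir='west', which returns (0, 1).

I invoke sense with dir='west', — result: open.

I use push with x='west', and get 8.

Calling move with dir='west', and see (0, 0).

I use sense with dir='south', — result: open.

Next I call push with x='south', and get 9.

Next I call move with dir='south', and see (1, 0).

I try sense with dir='east', and observe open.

I invoke push with x='east', giving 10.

I call move with dir='east', — result: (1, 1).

Then sense with dir='east', and see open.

I use push with x='east', giving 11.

Now I run move with dir='east', — result: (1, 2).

Invoking sense with dir='south', — result: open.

Next I call push with x='south', → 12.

Now I run move with dir='south', and observe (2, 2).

Invoking sense with dir='east', and observe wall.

Calling sense with dir='west', and see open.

Using push with x='west', which returns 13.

Invoking move with dir='west', which returns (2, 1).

Then sense with dir='west', → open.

Next I call push with x='west', → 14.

Now I run move with dir='west', and observe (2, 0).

Invoking sense with dir='south', giving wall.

Invoking pop, which returns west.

Using move with dir='east', yielding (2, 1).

Then sense with dir='south', giving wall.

Invoking pop, : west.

Next I call move with dir='east', and get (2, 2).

Now I run sense with dir='south', which returns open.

Then push with x='south', giving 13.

Then move with dir='south', and get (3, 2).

Calling sense with dir='east', giving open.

I call push with x='east', : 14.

I invoke move with dir='east', giving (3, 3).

I call sense with dir='east', → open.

I try push with x='east', and observe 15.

I run move with dir='east', : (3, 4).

I try sense with dir='east', which returns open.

I run push with x='east', and observe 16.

I try move with dir='east', and get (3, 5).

Calling sense with dir='north', and get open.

Using push with x='north', and get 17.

I use move with dir='north', and observe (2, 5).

Calling sense with dir='west', and observe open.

Then push with x='west', : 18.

I invoke move with dir='west', and see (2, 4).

I call pop, and get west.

I call move with dir='east', which returns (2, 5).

I run pop(), giving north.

Calling move with dir='south', giving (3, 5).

Using sense with dir='south', yielding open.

Now I run push with x='south', and see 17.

Calling move with dir='south', and get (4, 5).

Using sense with dir='west', — result: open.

Using push with x='west', and observe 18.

Now I run move with dir='west', which returns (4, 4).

Then sense with dir='west', yielding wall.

Calling sense with dir='south', and see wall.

Calling pop, which returns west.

Invoking move with dir='east', yielding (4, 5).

Using sense with dir='south', and get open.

Using push with x='south', and get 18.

I run move with dir='south', which returns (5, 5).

I try pop, → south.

I try move with dir='north', yielding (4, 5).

Then pop, → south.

Then move with dir='north', — result: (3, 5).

I run pop, → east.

I use move with dir='west', and observe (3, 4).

Then pop, and get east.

Next I call move with dir='west', and get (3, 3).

I try pop(), : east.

Calling move with dir='west', → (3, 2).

Next I call sense with dir='south', and see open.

I run push with x='south', → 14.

Next I call move with dir='south', which returns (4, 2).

Invoking sense with dir='west', and get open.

I run push with x='west', giving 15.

Invoking move with dir='west', and get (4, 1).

Then sense with dir='west', yielding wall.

I run sense with dir='south', → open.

Now I run push with x='south', : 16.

Then move with dir='south', and see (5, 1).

I use sense with dir='east', and get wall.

Then sense with dir='west', → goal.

Next I call move with dir='west', — result: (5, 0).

Answer: (5, 0)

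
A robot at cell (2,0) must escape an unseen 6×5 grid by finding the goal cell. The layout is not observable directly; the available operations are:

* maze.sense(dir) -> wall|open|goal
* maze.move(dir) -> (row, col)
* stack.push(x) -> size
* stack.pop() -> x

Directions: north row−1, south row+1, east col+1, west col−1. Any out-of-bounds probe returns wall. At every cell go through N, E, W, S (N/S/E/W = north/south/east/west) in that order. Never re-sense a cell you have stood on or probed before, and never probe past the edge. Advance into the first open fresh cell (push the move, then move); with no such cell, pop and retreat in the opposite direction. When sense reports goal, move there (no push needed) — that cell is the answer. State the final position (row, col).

~$ maze.sense dir→north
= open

~$ stack.push x→north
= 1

~$ maze.move dir→north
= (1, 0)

~$ maze.sense dir→north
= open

~$ stack.push x→north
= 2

~$ maze.move dir→north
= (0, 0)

~$ maze.sense dir→east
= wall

~$ stack.pop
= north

~$ maze.move dir→south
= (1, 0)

~$ maze.sense dir→east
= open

~$ stack.push x→east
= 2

~$ maze.move dir→east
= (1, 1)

~$ maze.sense dir→east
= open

~$ stack.push x→east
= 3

~$ maze.move dir→east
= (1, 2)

~$ maze.sense dir→north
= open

~$ stack.push x→north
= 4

~$ maze.move dir→north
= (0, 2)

~$ maze.sense dir→east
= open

~$ stack.push x→east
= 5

~$ maze.move dir→east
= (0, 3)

~$ maze.sense dir→east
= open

~$ stack.push x→east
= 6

~$ maze.move dir→east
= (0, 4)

~$ maze.sense dir→south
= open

~$ stack.push x→south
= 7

~$ maze.move dir→south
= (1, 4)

~$ maze.sense dir→west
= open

~$ stack.push x→west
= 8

~$ maze.move dir→west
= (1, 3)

~$ maze.sense dir→south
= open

~$ stack.push x→south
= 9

~$ maze.move dir→south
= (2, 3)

~$ maze.sense dir→east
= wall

~$ maze.sense dir→west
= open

~$ stack.push x→west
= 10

~$ maze.move dir→west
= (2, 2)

~$ maze.sense dir→west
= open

~$ stack.push x→west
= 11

~$ maze.move dir→west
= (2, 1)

~$ maze.sense dir→south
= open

~$ stack.push x→south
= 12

~$ maze.move dir→south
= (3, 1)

~$ maze.sense dir→east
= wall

~$ maze.sense dir→west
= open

~$ stack.push x→west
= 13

~$ maze.move dir→west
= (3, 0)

~$ maze.sense dir→south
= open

~$ stack.push x→south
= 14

~$ maze.move dir→south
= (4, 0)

~$ maze.sense dir→east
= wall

~$ maze.sense dir→south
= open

~$ stack.push x→south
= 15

~$ maze.move dir→south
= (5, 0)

~$ maze.sense dir→east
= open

~$ stack.push x→east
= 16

~$ maze.move dir→east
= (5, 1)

~$ maze.sense dir→east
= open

~$ stack.push x→east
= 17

~$ maze.move dir→east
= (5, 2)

~$ maze.sense dir→north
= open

~$ stack.push x→north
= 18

~$ maze.move dir→north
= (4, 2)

~$ maze.sense dir→east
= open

~$ stack.push x→east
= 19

~$ maze.move dir→east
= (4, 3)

~$ maze.sense dir→north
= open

~$ stack.push x→north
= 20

~$ maze.move dir→north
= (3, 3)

~$ maze.sense dir→east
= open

~$ stack.push x→east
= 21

~$ maze.move dir→east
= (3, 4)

~$ maze.sense dir→south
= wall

~$ stack.pop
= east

~$ maze.move dir→west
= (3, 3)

~$ stack.pop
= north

~$ maze.move dir→south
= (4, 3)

~$ maze.sense dir→south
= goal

~$ maze.move dir→south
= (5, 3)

Answer: (5, 3)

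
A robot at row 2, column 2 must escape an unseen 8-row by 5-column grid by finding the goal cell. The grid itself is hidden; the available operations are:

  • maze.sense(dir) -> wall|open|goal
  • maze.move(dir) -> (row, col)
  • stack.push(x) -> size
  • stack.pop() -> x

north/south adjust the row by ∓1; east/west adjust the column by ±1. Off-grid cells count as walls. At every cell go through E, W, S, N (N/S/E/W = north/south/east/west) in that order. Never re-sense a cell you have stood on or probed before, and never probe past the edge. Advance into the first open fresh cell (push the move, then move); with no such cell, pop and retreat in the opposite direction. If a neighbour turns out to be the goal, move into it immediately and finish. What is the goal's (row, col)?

>> maze.sense(dir='east')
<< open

>> stack.push(x='east')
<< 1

>> maze.move(dir='east')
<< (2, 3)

>> maze.sense(dir='east')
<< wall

>> maze.sense(dir='south')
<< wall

>> maze.sense(dir='north')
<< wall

>> stack.pop()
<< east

>> maze.move(dir='west')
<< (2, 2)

>> maze.sense(dir='west')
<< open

>> stack.push(x='west')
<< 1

>> maze.move(dir='west')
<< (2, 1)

>> maze.sense(dir='west')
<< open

>> stack.push(x='west')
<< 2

>> maze.move(dir='west')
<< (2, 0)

>> maze.sense(dir='south')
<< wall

>> maze.sense(dir='north')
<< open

>> stack.push(x='north')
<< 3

>> maze.move(dir='north')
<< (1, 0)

>> maze.sense(dir='east')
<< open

>> stack.push(x='east')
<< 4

>> maze.move(dir='east')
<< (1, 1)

>> maze.sense(dir='east')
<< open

>> stack.push(x='east')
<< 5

>> maze.move(dir='east')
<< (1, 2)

>> maze.sense(dir='north')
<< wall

>> stack.pop()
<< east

>> maze.move(dir='west')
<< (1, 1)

>> maze.sense(dir='north')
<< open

>> stack.push(x='north')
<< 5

>> maze.move(dir='north')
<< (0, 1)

>> maze.sense(dir='west')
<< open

>> stack.push(x='west')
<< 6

>> maze.move(dir='west')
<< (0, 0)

>> stack.pop()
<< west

>> maze.move(dir='east')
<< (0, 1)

>> stack.pop()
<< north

>> maze.move(dir='south')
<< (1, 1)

>> stack.pop()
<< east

>> maze.move(dir='west')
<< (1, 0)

>> stack.pop()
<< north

>> maze.move(dir='south')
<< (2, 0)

>> stack.pop()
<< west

>> maze.move(dir='east')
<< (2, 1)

>> maze.sense(dir='south')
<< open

>> stack.push(x='south')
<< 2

>> maze.move(dir='south')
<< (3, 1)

>> maze.sense(dir='east')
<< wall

>> maze.sense(dir='south')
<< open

>> stack.push(x='south')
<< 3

>> maze.move(dir='south')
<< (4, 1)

>> maze.sense(dir='east')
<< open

>> stack.push(x='east')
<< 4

>> maze.move(dir='east')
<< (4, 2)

>> maze.sense(dir='east')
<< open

>> stack.push(x='east')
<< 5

>> maze.move(dir='east')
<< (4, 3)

>> maze.sense(dir='east')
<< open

>> stack.push(x='east')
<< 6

>> maze.move(dir='east')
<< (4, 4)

>> maze.sense(dir='south')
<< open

>> stack.push(x='south')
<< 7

>> maze.move(dir='south')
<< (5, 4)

>> maze.sense(dir='west')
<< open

>> stack.push(x='west')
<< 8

>> maze.move(dir='west')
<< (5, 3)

>> maze.sense(dir='west')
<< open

>> stack.push(x='west')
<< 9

>> maze.move(dir='west')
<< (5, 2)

>> maze.sense(dir='west')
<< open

>> stack.push(x='west')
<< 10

>> maze.move(dir='west')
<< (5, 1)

>> maze.sense(dir='west')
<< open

>> stack.push(x='west')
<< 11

>> maze.move(dir='west')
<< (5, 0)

>> maze.sense(dir='south')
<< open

>> stack.push(x='south')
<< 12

>> maze.move(dir='south')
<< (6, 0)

>> maze.sense(dir='east')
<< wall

>> maze.sense(dir='south')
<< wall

>> stack.pop()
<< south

>> maze.move(dir='north')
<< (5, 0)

>> maze.sense(dir='north')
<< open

>> stack.push(x='north')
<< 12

>> maze.move(dir='north')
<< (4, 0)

>> stack.pop()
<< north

>> maze.move(dir='south')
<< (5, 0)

>> stack.pop()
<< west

>> maze.move(dir='east')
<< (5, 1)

>> stack.pop()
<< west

>> maze.move(dir='east')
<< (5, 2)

>> maze.sense(dir='south')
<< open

>> stack.push(x='south')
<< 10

>> maze.move(dir='south')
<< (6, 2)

>> maze.sense(dir='east')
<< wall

>> maze.sense(dir='south')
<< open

>> stack.push(x='south')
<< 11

>> maze.move(dir='south')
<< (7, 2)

>> maze.sense(dir='east')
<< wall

>> maze.sense(dir='west')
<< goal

>> maze.move(dir='west')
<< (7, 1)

Answer: (7, 1)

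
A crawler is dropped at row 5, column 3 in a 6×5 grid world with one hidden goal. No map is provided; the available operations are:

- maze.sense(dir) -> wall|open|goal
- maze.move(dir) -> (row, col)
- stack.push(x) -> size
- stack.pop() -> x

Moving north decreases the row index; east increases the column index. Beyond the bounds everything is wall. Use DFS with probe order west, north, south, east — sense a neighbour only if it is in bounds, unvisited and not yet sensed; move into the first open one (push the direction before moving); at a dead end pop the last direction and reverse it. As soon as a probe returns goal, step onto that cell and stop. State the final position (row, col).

% 1. maze.sense(west) == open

% 2. stack.push(west) == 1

% 3. maze.move(west) == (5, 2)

% 4. maze.sense(west) == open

% 5. stack.push(west) == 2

% 6. maze.move(west) == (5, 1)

% 7. maze.sense(west) == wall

% 8. maze.sense(north) == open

% 9. stack.push(north) == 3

% 10. maze.move(north) == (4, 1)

% 11. maze.sense(west) == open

% 12. stack.push(west) == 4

% 13. maze.move(west) == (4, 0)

% 14. maze.sense(north) == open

% 15. stack.push(north) == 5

% 16. maze.move(north) == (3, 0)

% 17. maze.sense(north) == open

% 18. stack.push(north) == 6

% 19. maze.move(north) == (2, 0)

% 20. maze.sense(north) == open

% 21. stack.push(north) == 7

% 22. maze.move(north) == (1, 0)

% 23. maze.sense(north) == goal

% 24. maze.move(north) == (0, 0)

Answer: (0, 0)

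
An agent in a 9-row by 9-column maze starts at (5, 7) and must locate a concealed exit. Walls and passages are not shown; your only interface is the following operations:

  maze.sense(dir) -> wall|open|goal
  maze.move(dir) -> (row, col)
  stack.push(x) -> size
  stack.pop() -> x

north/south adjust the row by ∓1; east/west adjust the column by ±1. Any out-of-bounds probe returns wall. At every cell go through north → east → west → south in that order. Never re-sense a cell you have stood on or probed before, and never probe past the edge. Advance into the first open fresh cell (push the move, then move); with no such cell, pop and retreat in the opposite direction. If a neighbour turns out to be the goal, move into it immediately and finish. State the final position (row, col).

Act: maze.sense[north]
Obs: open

Act: stack.push[north]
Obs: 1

Act: maze.move[north]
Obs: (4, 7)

Act: maze.sense[north]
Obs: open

Act: stack.push[north]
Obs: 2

Act: maze.move[north]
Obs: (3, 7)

Act: maze.sense[north]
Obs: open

Act: stack.push[north]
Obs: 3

Act: maze.move[north]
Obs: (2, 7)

Act: maze.sense[north]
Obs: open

Act: stack.push[north]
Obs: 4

Act: maze.move[north]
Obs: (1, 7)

Act: maze.sense[north]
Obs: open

Act: stack.push[north]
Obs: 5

Act: maze.move[north]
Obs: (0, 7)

Act: maze.sense[east]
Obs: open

Act: stack.push[east]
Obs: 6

Act: maze.move[east]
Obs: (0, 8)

Act: maze.sense[south]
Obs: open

Act: stack.push[south]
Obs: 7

Act: maze.move[south]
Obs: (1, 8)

Act: maze.sense[south]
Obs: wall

Act: stack.pop[]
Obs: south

Act: maze.move[north]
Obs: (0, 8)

Act: stack.pop[]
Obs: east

Act: maze.move[west]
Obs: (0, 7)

Act: maze.sense[west]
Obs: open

Act: stack.push[west]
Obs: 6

Act: maze.move[west]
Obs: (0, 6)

Act: maze.sense[west]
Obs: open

Act: stack.push[west]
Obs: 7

Act: maze.move[west]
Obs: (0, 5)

Act: maze.sense[west]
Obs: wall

Act: maze.sense[south]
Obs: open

Act: stack.push[south]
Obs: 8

Act: maze.move[south]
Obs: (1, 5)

Act: maze.sense[east]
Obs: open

Act: stack.push[east]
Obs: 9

Act: maze.move[east]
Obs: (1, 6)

Act: maze.sense[south]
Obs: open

Act: stack.push[south]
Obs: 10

Act: maze.move[south]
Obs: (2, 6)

Act: maze.sense[west]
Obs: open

Act: stack.push[west]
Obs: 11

Act: maze.move[west]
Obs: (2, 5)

Act: maze.sense[west]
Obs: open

Act: stack.push[west]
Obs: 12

Act: maze.move[west]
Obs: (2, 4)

Act: maze.sense[north]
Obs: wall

Act: maze.sense[west]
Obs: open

Act: stack.push[west]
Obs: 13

Act: maze.move[west]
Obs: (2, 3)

Act: maze.sense[north]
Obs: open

Act: stack.push[north]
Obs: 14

Act: maze.move[north]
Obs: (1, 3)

Act: maze.sense[north]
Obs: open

Act: stack.push[north]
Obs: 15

Act: maze.move[north]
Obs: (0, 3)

Act: maze.sense[west]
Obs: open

Act: stack.push[west]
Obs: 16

Act: maze.move[west]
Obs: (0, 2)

Act: maze.sense[west]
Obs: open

Act: stack.push[west]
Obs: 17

Act: maze.move[west]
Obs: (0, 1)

Act: maze.sense[west]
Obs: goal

Act: maze.move[west]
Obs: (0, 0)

Answer: (0, 0)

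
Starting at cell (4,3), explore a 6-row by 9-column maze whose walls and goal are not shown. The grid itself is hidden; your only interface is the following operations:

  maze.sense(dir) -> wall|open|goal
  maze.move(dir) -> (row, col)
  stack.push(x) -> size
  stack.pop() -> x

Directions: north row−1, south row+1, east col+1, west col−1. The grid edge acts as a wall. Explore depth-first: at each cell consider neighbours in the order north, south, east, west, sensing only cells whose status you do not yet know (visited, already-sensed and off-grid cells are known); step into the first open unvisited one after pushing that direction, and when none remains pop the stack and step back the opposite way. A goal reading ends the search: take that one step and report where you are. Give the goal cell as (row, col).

-> maze.sense(dir=north)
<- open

-> stack.push(x=north)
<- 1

-> maze.move(dir=north)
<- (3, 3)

-> maze.sense(dir=north)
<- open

-> stack.push(x=north)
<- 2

-> maze.move(dir=north)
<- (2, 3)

-> maze.sense(dir=north)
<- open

-> stack.push(x=north)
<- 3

-> maze.move(dir=north)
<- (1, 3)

-> maze.sense(dir=north)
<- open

-> stack.push(x=north)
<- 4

-> maze.move(dir=north)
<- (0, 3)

-> maze.sense(dir=east)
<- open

-> stack.push(x=east)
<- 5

-> maze.move(dir=east)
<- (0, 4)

-> maze.sense(dir=south)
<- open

-> stack.push(x=south)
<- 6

-> maze.move(dir=south)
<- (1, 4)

-> maze.sense(dir=south)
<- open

-> stack.push(x=south)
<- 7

-> maze.move(dir=south)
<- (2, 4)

-> maze.sense(dir=south)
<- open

-> stack.push(x=south)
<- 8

-> maze.move(dir=south)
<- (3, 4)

-> maze.sense(dir=south)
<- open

-> stack.push(x=south)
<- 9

-> maze.move(dir=south)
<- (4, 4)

-> maze.sense(dir=south)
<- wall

-> maze.sense(dir=east)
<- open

-> stack.push(x=east)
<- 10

-> maze.move(dir=east)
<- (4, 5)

-> maze.sense(dir=north)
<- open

-> stack.push(x=north)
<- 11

-> maze.move(dir=north)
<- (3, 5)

-> maze.sense(dir=north)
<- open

-> stack.push(x=north)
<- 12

-> maze.move(dir=north)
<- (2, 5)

-> maze.sense(dir=north)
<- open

-> stack.push(x=north)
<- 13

-> maze.move(dir=north)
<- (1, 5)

-> maze.sense(dir=north)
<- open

-> stack.push(x=north)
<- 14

-> maze.move(dir=north)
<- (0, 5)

-> maze.sense(dir=east)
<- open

-> stack.push(x=east)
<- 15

-> maze.move(dir=east)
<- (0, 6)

-> maze.sense(dir=south)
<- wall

-> maze.sense(dir=east)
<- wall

-> stack.pop()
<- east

-> maze.move(dir=west)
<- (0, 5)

-> stack.pop()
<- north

-> maze.move(dir=south)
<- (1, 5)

-> stack.pop()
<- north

-> maze.move(dir=south)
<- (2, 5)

-> maze.sense(dir=east)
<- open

-> stack.push(x=east)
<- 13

-> maze.move(dir=east)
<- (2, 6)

-> maze.sense(dir=south)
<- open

-> stack.push(x=south)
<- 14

-> maze.move(dir=south)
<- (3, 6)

-> maze.sense(dir=south)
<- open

-> stack.push(x=south)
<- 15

-> maze.move(dir=south)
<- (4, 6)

-> maze.sense(dir=south)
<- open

-> stack.push(x=south)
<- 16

-> maze.move(dir=south)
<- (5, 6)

-> maze.sense(dir=east)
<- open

-> stack.push(x=east)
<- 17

-> maze.move(dir=east)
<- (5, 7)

-> maze.sense(dir=north)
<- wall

-> maze.sense(dir=east)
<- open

-> stack.push(x=east)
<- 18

-> maze.move(dir=east)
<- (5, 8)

-> maze.sense(dir=north)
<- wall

-> stack.pop()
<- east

-> maze.move(dir=west)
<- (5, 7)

-> stack.pop()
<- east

-> maze.move(dir=west)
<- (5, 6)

-> maze.sense(dir=west)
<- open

-> stack.push(x=west)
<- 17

-> maze.move(dir=west)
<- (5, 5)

-> stack.pop()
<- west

-> maze.move(dir=east)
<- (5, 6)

-> stack.pop()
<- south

-> maze.move(dir=north)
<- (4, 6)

-> stack.pop()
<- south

-> maze.move(dir=north)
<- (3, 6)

-> maze.sense(dir=east)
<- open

-> stack.push(x=east)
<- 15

-> maze.move(dir=east)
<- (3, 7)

-> maze.sense(dir=north)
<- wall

-> maze.sense(dir=east)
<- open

-> stack.push(x=east)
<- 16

-> maze.move(dir=east)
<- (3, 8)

-> maze.sense(dir=north)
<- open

-> stack.push(x=north)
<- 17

-> maze.move(dir=north)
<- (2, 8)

-> maze.sense(dir=north)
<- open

-> stack.push(x=north)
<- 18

-> maze.move(dir=north)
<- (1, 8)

-> maze.sense(dir=north)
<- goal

-> maze.move(dir=north)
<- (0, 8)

Answer: (0, 8)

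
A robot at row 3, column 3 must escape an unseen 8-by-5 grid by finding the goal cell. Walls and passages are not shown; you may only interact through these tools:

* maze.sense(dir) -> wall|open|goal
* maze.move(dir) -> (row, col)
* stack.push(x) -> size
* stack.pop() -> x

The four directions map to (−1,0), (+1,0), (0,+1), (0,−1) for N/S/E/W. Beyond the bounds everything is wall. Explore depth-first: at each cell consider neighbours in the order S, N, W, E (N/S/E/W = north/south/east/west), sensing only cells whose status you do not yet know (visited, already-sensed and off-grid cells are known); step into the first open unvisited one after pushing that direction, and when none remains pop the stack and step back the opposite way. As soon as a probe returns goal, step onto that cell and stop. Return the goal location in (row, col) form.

[in] sense dir='south'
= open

[in] push x='south'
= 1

[in] move dir='south'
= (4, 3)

[in] sense dir='south'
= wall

[in] sense dir='west'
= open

[in] push x='west'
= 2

[in] move dir='west'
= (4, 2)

[in] sense dir='south'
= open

[in] push x='south'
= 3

[in] move dir='south'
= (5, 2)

[in] sense dir='south'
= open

[in] push x='south'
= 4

[in] move dir='south'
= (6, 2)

[in] sense dir='south'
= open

[in] push x='south'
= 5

[in] move dir='south'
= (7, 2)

[in] sense dir='west'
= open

[in] push x='west'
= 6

[in] move dir='west'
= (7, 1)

[in] sense dir='north'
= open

[in] push x='north'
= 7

[in] move dir='north'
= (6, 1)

[in] sense dir='north'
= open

[in] push x='north'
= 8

[in] move dir='north'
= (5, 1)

[in] sense dir='north'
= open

[in] push x='north'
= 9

[in] move dir='north'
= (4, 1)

[in] sense dir='north'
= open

[in] push x='north'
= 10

[in] move dir='north'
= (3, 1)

[in] sense dir='north'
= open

[in] push x='north'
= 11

[in] move dir='north'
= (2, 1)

[in] sense dir='north'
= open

[in] push x='north'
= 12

[in] move dir='north'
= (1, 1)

[in] sense dir='north'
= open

[in] push x='north'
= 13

[in] move dir='north'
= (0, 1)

[in] sense dir='west'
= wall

[in] sense dir='east'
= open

[in] push x='east'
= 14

[in] move dir='east'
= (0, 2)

[in] sense dir='south'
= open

[in] push x='south'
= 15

[in] move dir='south'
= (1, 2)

[in] sense dir='south'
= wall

[in] sense dir='east'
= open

[in] push x='east'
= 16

[in] move dir='east'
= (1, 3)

[in] sense dir='south'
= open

[in] push x='south'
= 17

[in] move dir='south'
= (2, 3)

[in] sense dir='east'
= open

[in] push x='east'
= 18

[in] move dir='east'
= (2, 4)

[in] sense dir='south'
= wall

[in] sense dir='north'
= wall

[in] pop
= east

[in] move dir='west'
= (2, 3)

[in] pop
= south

[in] move dir='north'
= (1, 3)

[in] sense dir='north'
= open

[in] push x='north'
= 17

[in] move dir='north'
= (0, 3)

[in] sense dir='east'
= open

[in] push x='east'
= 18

[in] move dir='east'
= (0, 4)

[in] pop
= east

[in] move dir='west'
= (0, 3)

[in] pop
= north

[in] move dir='south'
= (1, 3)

[in] pop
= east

[in] move dir='west'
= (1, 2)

[in] pop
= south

[in] move dir='north'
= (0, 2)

[in] pop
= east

[in] move dir='west'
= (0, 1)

[in] pop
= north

[in] move dir='south'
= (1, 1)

[in] sense dir='west'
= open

[in] push x='west'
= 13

[in] move dir='west'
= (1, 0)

[in] sense dir='south'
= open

[in] push x='south'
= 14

[in] move dir='south'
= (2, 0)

[in] sense dir='south'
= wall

[in] pop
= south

[in] move dir='north'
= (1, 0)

[in] pop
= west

[in] move dir='east'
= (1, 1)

[in] pop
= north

[in] move dir='south'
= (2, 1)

[in] pop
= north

[in] move dir='south'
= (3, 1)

[in] sense dir='east'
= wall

[in] pop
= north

[in] move dir='south'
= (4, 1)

[in] sense dir='west'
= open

[in] push x='west'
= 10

[in] move dir='west'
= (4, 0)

[in] sense dir='south'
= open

[in] push x='south'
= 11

[in] move dir='south'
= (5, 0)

[in] sense dir='south'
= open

[in] push x='south'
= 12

[in] move dir='south'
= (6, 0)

[in] sense dir='south'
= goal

[in] move dir='south'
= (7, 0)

Answer: (7, 0)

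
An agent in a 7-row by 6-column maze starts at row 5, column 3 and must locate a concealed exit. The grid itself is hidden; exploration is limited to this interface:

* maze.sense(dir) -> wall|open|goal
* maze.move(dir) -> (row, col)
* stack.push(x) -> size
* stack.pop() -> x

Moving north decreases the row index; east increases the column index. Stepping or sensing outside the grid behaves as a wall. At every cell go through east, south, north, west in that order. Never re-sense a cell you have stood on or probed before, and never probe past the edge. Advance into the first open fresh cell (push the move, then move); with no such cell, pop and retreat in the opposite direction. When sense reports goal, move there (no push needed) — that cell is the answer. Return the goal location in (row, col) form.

Now I run sense with dir='east', giving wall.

I invoke sense with dir='south', and observe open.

Next I call push with x='south', — result: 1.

Now I run move with dir='south', yielding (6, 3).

Now I run sense with dir='east', — result: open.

I call push with x='east', which returns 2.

Using move with dir='east', and get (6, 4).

I call sense with dir='east', and see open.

Using push with x='east', and see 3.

Invoking move with dir='east', : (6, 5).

Now I run sense with dir='north', : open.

I run push with x='north', → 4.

Next I call move with dir='north', giving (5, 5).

Using sense with dir='north', yielding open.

Then push with x='north', and observe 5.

Using move with dir='north', which returns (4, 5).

I call sense with dir='north', — result: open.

I invoke push with x='north', and see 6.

I try move with dir='north', giving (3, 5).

Then sense with dir='north', which returns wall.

I run sense with dir='west', which returns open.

I invoke push with x='west', → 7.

I try move with dir='west', which returns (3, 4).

Next I call sense with dir='south', yielding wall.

Calling sense with dir='north', → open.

I invoke push with x='north', → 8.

I invoke move with dir='north', : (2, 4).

I call sense with dir='north', giving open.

Using push with x='north', — result: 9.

I call move with dir='north', and see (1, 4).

Now I run sense with dir='east', which returns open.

I try push with x='east', yielding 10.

Invoking move with dir='east', which returns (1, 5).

I invoke sense with dir='north', : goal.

Invoking move with dir='north', giving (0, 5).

Answer: (0, 5)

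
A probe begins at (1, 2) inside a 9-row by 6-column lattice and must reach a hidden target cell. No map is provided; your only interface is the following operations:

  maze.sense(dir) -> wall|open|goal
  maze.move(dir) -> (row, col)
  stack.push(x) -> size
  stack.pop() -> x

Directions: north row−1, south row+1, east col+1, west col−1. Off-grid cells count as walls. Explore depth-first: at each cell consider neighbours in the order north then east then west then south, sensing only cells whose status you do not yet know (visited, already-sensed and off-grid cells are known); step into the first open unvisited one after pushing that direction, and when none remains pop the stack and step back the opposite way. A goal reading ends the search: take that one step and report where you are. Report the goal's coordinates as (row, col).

> sense north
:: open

> push north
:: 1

> move north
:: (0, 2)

> sense east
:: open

> push east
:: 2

> move east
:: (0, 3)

> sense east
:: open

> push east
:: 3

> move east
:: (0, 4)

> sense east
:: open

> push east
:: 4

> move east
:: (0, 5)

> sense south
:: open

> push south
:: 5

> move south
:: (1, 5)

> sense west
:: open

> push west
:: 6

> move west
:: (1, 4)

> sense west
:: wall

> sense south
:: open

> push south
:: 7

> move south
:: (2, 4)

> sense east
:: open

> push east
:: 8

> move east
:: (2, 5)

> sense south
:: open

> push south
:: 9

> move south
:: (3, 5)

> sense west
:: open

> push west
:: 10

> move west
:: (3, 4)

> sense west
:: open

> push west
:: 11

> move west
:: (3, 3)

> sense north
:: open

> push north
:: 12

> move north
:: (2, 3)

> sense west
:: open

> push west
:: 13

> move west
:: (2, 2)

> sense west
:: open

> push west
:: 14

> move west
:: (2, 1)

> sense north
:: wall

> sense west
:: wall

> sense south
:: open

> push south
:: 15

> move south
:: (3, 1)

> sense east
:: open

> push east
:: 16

> move east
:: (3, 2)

> sense south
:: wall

> pop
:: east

> move west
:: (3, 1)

> sense west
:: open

> push west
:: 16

> move west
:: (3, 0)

> sense south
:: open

> push south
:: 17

> move south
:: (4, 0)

> sense east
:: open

> push east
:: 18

> move east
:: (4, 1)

> sense south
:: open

> push south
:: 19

> move south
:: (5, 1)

> sense east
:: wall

> sense west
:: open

> push west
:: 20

> move west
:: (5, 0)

> sense south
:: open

> push south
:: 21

> move south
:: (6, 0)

> sense east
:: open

> push east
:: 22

> move east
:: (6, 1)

> sense east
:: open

> push east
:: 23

> move east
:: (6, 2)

> sense east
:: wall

> sense south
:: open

> push south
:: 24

> move south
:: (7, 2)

> sense east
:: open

> push east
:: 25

> move east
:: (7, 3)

> sense east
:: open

> push east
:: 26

> move east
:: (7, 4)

> sense north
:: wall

> sense east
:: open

> push east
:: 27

> move east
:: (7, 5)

> sense north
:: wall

> sense south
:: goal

> move south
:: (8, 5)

Answer: (8, 5)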